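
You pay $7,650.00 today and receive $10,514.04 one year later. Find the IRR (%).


Formula: IRR = C1/C0 - 1
Substituting: IRR = $10,514.04 / $7,650.00 - 1
Ratio: 1.374384 - 1 = 0.374384
IRR = 37.4384%

37.4384%


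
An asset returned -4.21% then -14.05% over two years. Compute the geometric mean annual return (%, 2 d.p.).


Formula: Geometric mean = ((1+r1)*(1+r2))^(1/2) - 1
Product: (1 + -0.0421) * (1 + -0.1405) = 0.9579 * 0.8595 = 0.823315
Square root: 0.823315^0.5 = 0.907367
Geometric mean = 0.907367 - 1 = -0.092633
As percentage: -9.26%

-9.26%


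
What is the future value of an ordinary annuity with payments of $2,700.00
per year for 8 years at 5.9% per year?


Formula: FV = PMT * ((1+r)^n - 1) / r
Growth factor: (1 + 0.059)^8 = 1.581859
Numerator: 1.581859 - 1 = 0.581859
FV = $2,700.00 * 0.581859 / 0.059 = $26,627.43

$26,627.43


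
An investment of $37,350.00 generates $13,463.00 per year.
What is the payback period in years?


Formula: Payback = investment / annual cash flow
Substituting: Payback = $37,350.00 / $13,463.00
Payback = 2.7743 years

2.7743 years


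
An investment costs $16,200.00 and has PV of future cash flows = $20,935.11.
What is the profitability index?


Formula: PI = PV(cash flows) / initial investment
Substituting: PI = $20,935.11 / $16,200.00
PI = 1.2923

1.2923


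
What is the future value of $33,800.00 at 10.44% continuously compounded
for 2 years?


Formula: FV = P * e^(r*t)
Exponent: r*t = 0.1044 * 2 = 0.2088
e^(0.2088) = 1.232199
FV = $33,800.00 * 1.232199 = $41,648.31

$41,648.31


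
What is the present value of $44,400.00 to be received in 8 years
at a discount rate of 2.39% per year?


Formula: PV = FV / (1 + r)^n
Substituting: PV = $44,400.00 / (1 + 0.0239)^8
Discount factor: (1.0239)^8 = 1.207982
PV = $44,400.00 / 1.207982 = $36,755.52

$36,755.52


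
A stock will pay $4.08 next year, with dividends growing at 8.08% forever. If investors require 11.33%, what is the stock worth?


Formula: P = D1 / (r - g)
Spread: r - g = 0.1133 - 0.0808 = 0.0325
Substituting: P = $4.08 / 0.0325
P = $125.54

$125.54


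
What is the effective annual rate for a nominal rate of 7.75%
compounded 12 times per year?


Formula: EAR = (1 + r/m)^m - 1
Period rate: r/m = 0.0775 / 12 = 0.006458
Compounding: (1 + 0.006458)^12 = 1.080313
EAR = 1.080313 - 1 = 0.080313

0.080313


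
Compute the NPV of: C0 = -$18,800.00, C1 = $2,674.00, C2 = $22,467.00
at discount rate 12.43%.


Formula: NPV = C0 + C1/(1+r) + C2/(1+r)^2
Discount C1: $2,674.00 / (1 + 0.1243) = $2,378.37
Discount C2: $22,467.00 / (1 + 0.1243)^2 = $17,773.82
NPV = -$18,800.00 + $2,378.37 + $17,773.82 = $1,352.18

$1,352.18


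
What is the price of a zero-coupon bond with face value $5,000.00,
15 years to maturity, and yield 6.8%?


Formula: Price = FV / (1 + r)^n
Substituting: Price = $5,000.00 / (1 + 0.068)^15
Discount factor: (1.068)^15 = 2.682679
Price = $5,000.00 / 2.682679 = $1,863.81

$1,863.81


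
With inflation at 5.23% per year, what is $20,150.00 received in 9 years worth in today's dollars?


Formula: Real value = nominal / (1 + inflation)^years
Price level: (1 + 0.0523)^9 = 1.582181
Real value = $20,150.00 / 1.582181 = $12,735.59

$12,735.59


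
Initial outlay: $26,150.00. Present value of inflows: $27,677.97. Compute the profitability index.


Formula: PI = PV(cash flows) / initial investment
Substituting: PI = $27,677.97 / $26,150.00
PI = 1.0584

1.0584


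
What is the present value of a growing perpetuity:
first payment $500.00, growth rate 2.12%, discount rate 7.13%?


Formula: PV = C / (r - g)
Spread: r - g = 0.0713 - 0.0212 = 0.0501
Substituting: PV = $500.00 / 0.0501
PV = $9,980.04

$9,980.04


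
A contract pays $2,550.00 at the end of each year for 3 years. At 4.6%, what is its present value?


Formula: PV = PMT * (1 - (1+r)^(-n)) / r
Discount factor: (1 + 0.046)^(-3) = 0.873786
Bracket: 1 - 0.873786 = 0.126214
PV = $2,550.00 * 0.126214 / 0.046 = $6,996.66

$6,996.66


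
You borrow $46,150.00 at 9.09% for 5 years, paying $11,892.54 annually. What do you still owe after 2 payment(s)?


Formula: Balance = PV*(1+r)^k - PMT*((1+r)^k - 1)/r
Growth: (1 + 0.0909)^2 = 1.190063
Accumulated factor: ((1+r)^k - 1)/r = 2.0909
Balance = $46,150.00 * 1.190063 - $11,892.54 * 2.0909
Balance = $30,055.29

$30,055.29


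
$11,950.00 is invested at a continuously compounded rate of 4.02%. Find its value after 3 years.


Formula: FV = P * e^(r*t)
Exponent: r*t = 0.0402 * 3 = 0.1206
e^(0.1206) = 1.128174
FV = $11,950.00 * 1.128174 = $13,481.67

$13,481.67


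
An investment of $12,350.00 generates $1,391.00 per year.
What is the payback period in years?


Formula: Payback = investment / annual cash flow
Substituting: Payback = $12,350.00 / $1,391.00
Payback = 8.8785 years

8.8785 years


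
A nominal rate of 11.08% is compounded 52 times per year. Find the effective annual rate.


Formula: EAR = (1 + r/m)^m - 1
Period rate: r/m = 0.1108 / 52 = 0.002131
Compounding: (1 + 0.002131)^52 = 1.11704
EAR = 1.11704 - 1 = 0.11704

0.11704


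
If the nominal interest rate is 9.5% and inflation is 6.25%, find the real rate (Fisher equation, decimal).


Formula: (1 + r_real) = (1 + r_nom) / (1 + inflation)
Substituting: (1 + r_real) = 1.095 / 1.0625
(1 + r_real) = 1.030588
r_real = 1.030588 - 1 = 0.030588

0.030588


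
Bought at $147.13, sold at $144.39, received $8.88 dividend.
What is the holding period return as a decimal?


Formula: HPR = (P1 - P0 + D) / P0
Gain: $144.39 - $147.13 + $8.88 = $6.14
HPR = $6.14 / $147.13 = 0.0417

0.0417


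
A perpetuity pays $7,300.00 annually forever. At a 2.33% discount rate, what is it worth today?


Formula: PV = C / r
Substituting: PV = $7,300.00 / 0.0233
PV = $313,304.72

$313,304.72


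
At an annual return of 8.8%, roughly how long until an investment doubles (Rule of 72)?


Formula: Years ≈ 72 / r
Substituting: Years ≈ 72 / 8.8
Years ≈ 8.2

8.2 years


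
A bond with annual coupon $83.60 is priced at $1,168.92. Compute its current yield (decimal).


Formula: Current yield = annual coupon / price
Substituting: CY = $83.60 / $1,168.92
CY = 0.071519

0.071519


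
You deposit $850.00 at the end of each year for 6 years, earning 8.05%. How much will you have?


Formula: FV = PMT * ((1+r)^n - 1) / r
Growth factor: (1 + 0.0805)^6 = 1.591287
Numerator: 1.591287 - 1 = 0.591287
FV = $850.00 * 0.591287 / 0.0805 = $6,243.41

$6,243.41


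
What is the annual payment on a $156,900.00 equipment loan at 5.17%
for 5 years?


Formula: PMT = PV * r / (1 - (1+r)^(-n))
Denominator: 1 - (1 + 0.0517)^(-5) = 0.222786
Numerator: $156,900.00 * 0.0517 = 8111.73
PMT = 8111.73 / 0.222786 = $36,410.42

$36,410.42


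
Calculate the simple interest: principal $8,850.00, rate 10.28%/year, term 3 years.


Formula: I = P * r * t
Substituting: I = $8,850.00 * 0.1028 * 3
Step: I = $8,850.00 * 0.3084
I = $2,729.34

$2,729.34


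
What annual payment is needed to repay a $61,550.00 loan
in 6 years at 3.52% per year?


Formula: PMT = PV * r / (1 - (1+r)^(-n))
Denominator: 1 - (1 + 0.0352)^(-6) = 0.187442
Numerator: $61,550.00 * 0.0352 = 2166.56
PMT = 2166.56 / 0.187442 = $11,558.57

$11,558.57


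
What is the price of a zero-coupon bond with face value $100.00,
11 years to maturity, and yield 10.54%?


Formula: Price = FV / (1 + r)^n
Substituting: Price = $100.00 / (1 + 0.1054)^11
Discount factor: (1.1054)^11 = 3.011023
Price = $100.00 / 3.011023 = $33.21

$33.21


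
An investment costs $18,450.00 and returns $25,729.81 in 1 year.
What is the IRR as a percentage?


Formula: IRR = C1/C0 - 1
Substituting: IRR = $25,729.81 / $18,450.00 - 1
Ratio: 1.39457 - 1 = 0.39457
IRR = 39.457%

39.457%


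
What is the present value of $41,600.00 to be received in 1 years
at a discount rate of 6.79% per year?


Formula: PV = FV / (1 + r)^n
Substituting: PV = $41,600.00 / (1 + 0.0679)^1
Discount factor: (1.0679)^1 = 1.0679
PV = $41,600.00 / 1.0679 = $38,954.96

$38,954.96


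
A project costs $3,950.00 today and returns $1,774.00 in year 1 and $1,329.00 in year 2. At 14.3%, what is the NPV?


Formula: NPV = C0 + C1/(1+r) + C2/(1+r)^2
Discount C1: $1,774.00 / (1 + 0.143) = $1,552.06
Discount C2: $1,329.00 / (1 + 0.143)^2 = $1,017.26
NPV = -$3,950.00 + $1,552.06 + $1,017.26 = -$1,380.68

-$1,380.68


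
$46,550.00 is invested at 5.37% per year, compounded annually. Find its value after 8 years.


Formula: FV = P * (1 + r)^n
Substituting: FV = $46,550.00 * (1 + 0.0537)^8
Growth factor: (1.0537)^8 = 1.519623
FV = $46,550.00 * 1.519623 = $70,738.45

$70,738.45


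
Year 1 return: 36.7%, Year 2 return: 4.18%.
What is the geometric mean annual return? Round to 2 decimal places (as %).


Formula: Geometric mean = ((1+r1)*(1+r2))^(1/2) - 1
Product: (1 + 0.367) * (1 + 0.0418) = 1.367 * 1.0418 = 1.424141
Square root: 1.424141^0.5 = 1.193374
Geometric mean = 1.193374 - 1 = 0.193374
As percentage: 19.34%

19.34%


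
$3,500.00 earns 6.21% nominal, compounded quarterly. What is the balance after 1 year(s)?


Formula: FV = P * (1 + r/m)^(m*t)
Period rate: r/m = 0.0621 / 4 = 0.015525
Total periods: m*t = 4 * 1 = 4
Growth factor: (1 + 0.015525)^4 = 1.063561
FV = $3,500.00 * 1.063561 = $3,722.46

$3,722.46


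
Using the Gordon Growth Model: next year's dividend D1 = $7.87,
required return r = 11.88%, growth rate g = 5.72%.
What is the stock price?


Formula: P = D1 / (r - g)
Spread: r - g = 0.1188 - 0.0572 = 0.0616
Substituting: P = $7.87 / 0.0616
P = $127.76

$127.76


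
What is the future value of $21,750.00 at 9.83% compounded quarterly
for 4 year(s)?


Formula: FV = P * (1 + r/m)^(m*t)
Period rate: r/m = 0.0983 / 4 = 0.024575
Total periods: m*t = 4 * 4 = 16
Growth factor: (1 + 0.024575)^16 = 1.474688
FV = $21,750.00 * 1.474688 = $32,074.46

$32,074.46


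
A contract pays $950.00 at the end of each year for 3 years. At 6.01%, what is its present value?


Formula: PV = PMT * (1 - (1+r)^(-n)) / r
Discount factor: (1 + 0.0601)^(-3) = 0.839382
Bracket: 1 - 0.839382 = 0.160618
PV = $950.00 * 0.160618 / 0.0601 = $2,538.89

$2,538.89


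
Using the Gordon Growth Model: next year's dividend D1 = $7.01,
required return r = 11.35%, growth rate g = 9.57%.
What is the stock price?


Formula: P = D1 / (r - g)
Spread: r - g = 0.1135 - 0.0957 = 0.0178
Substituting: P = $7.01 / 0.0178
P = $393.82

$393.82


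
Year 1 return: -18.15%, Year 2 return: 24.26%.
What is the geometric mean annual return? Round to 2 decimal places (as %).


Formula: Geometric mean = ((1+r1)*(1+r2))^(1/2) - 1
Product: (1 + -0.1815) * (1 + 0.2426) = 0.8185 * 1.2426 = 1.017068
Square root: 1.017068^0.5 = 1.008498
Geometric mean = 1.008498 - 1 = 0.008498
As percentage: 0.85%

0.85%


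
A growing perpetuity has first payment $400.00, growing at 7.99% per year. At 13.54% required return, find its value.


Formula: PV = C / (r - g)
Spread: r - g = 0.1354 - 0.0799 = 0.0555
Substituting: PV = $400.00 / 0.0555
PV = $7,207.21

$7,207.21


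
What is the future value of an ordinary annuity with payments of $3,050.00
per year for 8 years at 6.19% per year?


Formula: FV = PMT * ((1+r)^n - 1) / r
Growth factor: (1 + 0.0619)^8 = 1.616847
Numerator: 1.616847 - 1 = 0.616847
FV = $3,050.00 * 0.616847 / 0.0619 = $30,393.92

$30,393.92


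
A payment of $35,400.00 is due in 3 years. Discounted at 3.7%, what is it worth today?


Formula: PV = FV / (1 + r)^n
Substituting: PV = $35,400.00 / (1 + 0.037)^3
Discount factor: (1.037)^3 = 1.115158
PV = $35,400.00 / 1.115158 = $31,744.39

$31,744.39


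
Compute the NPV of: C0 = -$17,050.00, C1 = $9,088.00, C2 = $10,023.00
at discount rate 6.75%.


Formula: NPV = C0 + C1/(1+r) + C2/(1+r)^2
Discount C1: $9,088.00 / (1 + 0.0675) = $8,513.35
Discount C2: $10,023.00 / (1 + 0.0675)^2 = $8,795.53
NPV = -$17,050.00 + $8,513.35 + $8,795.53 = $258.88

$258.88


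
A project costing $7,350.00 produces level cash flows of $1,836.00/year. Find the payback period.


Formula: Payback = investment / annual cash flow
Substituting: Payback = $7,350.00 / $1,836.00
Payback = 4.0033 years

4.0033 years


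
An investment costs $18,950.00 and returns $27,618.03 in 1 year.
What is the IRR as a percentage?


Formula: IRR = C1/C0 - 1
Substituting: IRR = $27,618.03 / $18,950.00 - 1
Ratio: 1.457416 - 1 = 0.457416
IRR = 45.7416%

45.7416%


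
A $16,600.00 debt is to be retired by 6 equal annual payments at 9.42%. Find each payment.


Formula: PMT = PV * r / (1 - (1+r)^(-n))
Denominator: 1 - (1 + 0.0942)^(-6) = 0.417334
Numerator: $16,600.00 * 0.0942 = 1563.72
PMT = 1563.72 / 0.417334 = $3,746.93

$3,746.93


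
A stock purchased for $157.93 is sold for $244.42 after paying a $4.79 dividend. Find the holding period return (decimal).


Formula: HPR = (P1 - P0 + D) / P0
Gain: $244.42 - $157.93 + $4.79 = $91.28
HPR = $91.28 / $157.93 = 0.578

0.578


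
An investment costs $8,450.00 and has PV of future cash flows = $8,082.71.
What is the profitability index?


Formula: PI = PV(cash flows) / initial investment
Substituting: PI = $8,082.71 / $8,450.00
PI = 0.9565

0.9565


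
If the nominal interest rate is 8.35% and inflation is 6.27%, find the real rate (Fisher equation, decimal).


Formula: (1 + r_real) = (1 + r_nom) / (1 + inflation)
Substituting: (1 + r_real) = 1.0835 / 1.0627
(1 + r_real) = 1.019573
r_real = 1.019573 - 1 = 0.019573

0.019573


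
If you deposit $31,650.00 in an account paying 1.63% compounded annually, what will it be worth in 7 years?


Formula: FV = P * (1 + r)^n
Substituting: FV = $31,650.00 * (1 + 0.0163)^7
Growth factor: (1.0163)^7 = 1.119834
FV = $31,650.00 * 1.119834 = $35,442.73

$35,442.73


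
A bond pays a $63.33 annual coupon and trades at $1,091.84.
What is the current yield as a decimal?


Formula: Current yield = annual coupon / price
Substituting: CY = $63.33 / $1,091.84
CY = 0.058003

0.058003


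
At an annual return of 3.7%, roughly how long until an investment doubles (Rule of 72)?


Formula: Years ≈ 72 / r
Substituting: Years ≈ 72 / 3.7
Years ≈ 19.5

19.5 years


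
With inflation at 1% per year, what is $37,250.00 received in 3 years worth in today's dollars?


Formula: Real value = nominal / (1 + inflation)^years
Price level: (1 + 0.01)^3 = 1.030301
Real value = $37,250.00 / 1.030301 = $36,154.48

$36,154.48


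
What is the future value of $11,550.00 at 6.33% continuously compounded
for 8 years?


Formula: FV = P * e^(r*t)
Exponent: r*t = 0.0633 * 8 = 0.5064
e^(0.5064) = 1.659307
FV = $11,550.00 * 1.659307 = $19,164.99

$19,164.99


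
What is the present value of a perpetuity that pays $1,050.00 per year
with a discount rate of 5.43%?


Formula: PV = C / r
Substituting: PV = $1,050.00 / 0.0543
PV = $19,337.02

$19,337.02


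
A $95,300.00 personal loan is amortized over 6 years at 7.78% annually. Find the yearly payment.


Formula: PMT = PV * r / (1 - (1+r)^(-n))
Denominator: 1 - (1 + 0.0778)^(-6) = 0.362073
Numerator: $95,300.00 * 0.0778 = 7414.34
PMT = 7414.34 / 0.362073 = $20,477.47

$20,477.47


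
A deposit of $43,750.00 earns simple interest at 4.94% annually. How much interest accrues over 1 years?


Formula: I = P * r * t
Substituting: I = $43,750.00 * 0.0494 * 1
Step: I = $43,750.00 * 0.0494
I = $2,161.25

$2,161.25


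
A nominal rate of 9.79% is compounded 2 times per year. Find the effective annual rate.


Formula: EAR = (1 + r/m)^m - 1
Period rate: r/m = 0.0979 / 2 = 0.04895
Compounding: (1 + 0.04895)^2 = 1.100296
EAR = 1.100296 - 1 = 0.100296

0.100296


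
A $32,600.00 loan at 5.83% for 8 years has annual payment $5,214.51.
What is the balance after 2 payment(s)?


Formula: Balance = PV*(1+r)^k - PMT*((1+r)^k - 1)/r
Growth: (1 + 0.0583)^2 = 1.119999
Accumulated factor: ((1+r)^k - 1)/r = 2.0583
Balance = $32,600.00 * 1.119999 - $5,214.51 * 2.0583
Balance = $25,778.94

$25,778.94


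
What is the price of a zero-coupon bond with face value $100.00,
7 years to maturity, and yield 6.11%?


Formula: Price = FV / (1 + r)^n
Substituting: Price = $100.00 / (1 + 0.0611)^7
Discount factor: (1.0611)^7 = 1.514587
Price = $100.00 / 1.514587 = $66.02

$66.02


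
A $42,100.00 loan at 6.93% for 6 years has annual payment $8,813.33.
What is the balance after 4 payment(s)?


Formula: Balance = PV*(1+r)^k - PMT*((1+r)^k - 1)/r
Growth: (1 + 0.0693)^4 = 1.307369
Accumulated factor: ((1+r)^k - 1)/r = 4.435343
Balance = $42,100.00 * 1.307369 - $8,813.33 * 4.435343
Balance = $15,950.11

$15,950.11


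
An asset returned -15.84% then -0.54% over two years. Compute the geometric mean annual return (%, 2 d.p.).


Formula: Geometric mean = ((1+r1)*(1+r2))^(1/2) - 1
Product: (1 + -0.1584) * (1 + -0.0054) = 0.8416 * 0.9946 = 0.837055
Square root: 0.837055^0.5 = 0.914907
Geometric mean = 0.914907 - 1 = -0.085093
As percentage: -8.51%

-8.51%


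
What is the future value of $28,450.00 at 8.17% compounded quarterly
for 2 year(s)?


Formula: FV = P * (1 + r/m)^(m*t)
Period rate: r/m = 0.0817 / 4 = 0.020425
Total periods: m*t = 4 * 2 = 8
Growth factor: (1 + 0.020425)^8 = 1.175571
FV = $28,450.00 * 1.175571 = $33,444.98

$33,444.98


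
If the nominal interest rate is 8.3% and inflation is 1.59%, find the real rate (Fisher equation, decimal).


Formula: (1 + r_real) = (1 + r_nom) / (1 + inflation)
Substituting: (1 + r_real) = 1.083 / 1.0159
(1 + r_real) = 1.06605
r_real = 1.06605 - 1 = 0.06605

0.06605


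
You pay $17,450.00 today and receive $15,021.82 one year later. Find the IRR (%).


Formula: IRR = C1/C0 - 1
Substituting: IRR = $15,021.82 / $17,450.00 - 1
Ratio: 0.860849 - 1 = -0.139151
IRR = -13.9151%

-13.9151%


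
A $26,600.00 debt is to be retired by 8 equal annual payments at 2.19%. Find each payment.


Formula: PMT = PV * r / (1 - (1+r)^(-n))
Denominator: 1 - (1 + 0.0219)^(-8) = 0.159122
Numerator: $26,600.00 * 0.0219 = 582.54
PMT = 582.54 / 0.159122 = $3,660.96

$3,660.96


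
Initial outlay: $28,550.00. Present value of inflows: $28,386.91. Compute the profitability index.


Formula: PI = PV(cash flows) / initial investment
Substituting: PI = $28,386.91 / $28,550.00
PI = 0.9943

0.9943


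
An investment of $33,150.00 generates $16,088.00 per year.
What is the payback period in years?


Formula: Payback = investment / annual cash flow
Substituting: Payback = $33,150.00 / $16,088.00
Payback = 2.0605 years

2.0605 years


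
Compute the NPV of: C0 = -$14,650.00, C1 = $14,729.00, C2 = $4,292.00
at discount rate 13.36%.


Formula: NPV = C0 + C1/(1+r) + C2/(1+r)^2
Discount C1: $14,729.00 / (1 + 0.1336) = $12,993.12
Discount C2: $4,292.00 / (1 + 0.1336)^2 = $3,339.95
NPV = -$14,650.00 + $12,993.12 + $3,339.95 = $1,683.07

$1,683.07


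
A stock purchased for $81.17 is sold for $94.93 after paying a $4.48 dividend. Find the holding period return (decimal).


Formula: HPR = (P1 - P0 + D) / P0
Gain: $94.93 - $81.17 + $4.48 = $18.24
HPR = $18.24 / $81.17 = 0.2247

0.2247


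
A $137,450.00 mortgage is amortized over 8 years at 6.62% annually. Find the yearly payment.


Formula: PMT = PV * r / (1 - (1+r)^(-n))
Denominator: 1 - (1 + 0.0662)^(-8) = 0.401188
Numerator: $137,450.00 * 0.0662 = 9099.19
PMT = 9099.19 / 0.401188 = $22,680.62

$22,680.62


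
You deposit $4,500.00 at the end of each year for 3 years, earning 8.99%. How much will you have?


Formula: FV = PMT * ((1+r)^n - 1) / r
Growth factor: (1 + 0.0899)^3 = 1.294673
Numerator: 1.294673 - 1 = 0.294673
FV = $4,500.00 * 0.294673 / 0.0899 = $14,750.02

$14,750.02


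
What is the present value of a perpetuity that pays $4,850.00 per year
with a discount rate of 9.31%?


Formula: PV = C / r
Substituting: PV = $4,850.00 / 0.0931
PV = $52,094.52

$52,094.52


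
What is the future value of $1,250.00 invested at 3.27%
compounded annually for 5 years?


Formula: FV = P * (1 + r)^n
Substituting: FV = $1,250.00 * (1 + 0.0327)^5
Growth factor: (1.0327)^5 = 1.174548
FV = $1,250.00 * 1.174548 = $1,468.19

$1,468.19


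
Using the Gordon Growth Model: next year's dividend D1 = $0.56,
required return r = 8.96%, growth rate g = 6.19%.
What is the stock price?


Formula: P = D1 / (r - g)
Spread: r - g = 0.0896 - 0.0619 = 0.0277
Substituting: P = $0.56 / 0.0277
P = $20.22

$20.22


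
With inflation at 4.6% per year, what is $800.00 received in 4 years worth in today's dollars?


Formula: Real value = nominal / (1 + inflation)^years
Price level: (1 + 0.046)^4 = 1.19709
Real value = $800.00 / 1.19709 = $668.29

$668.29


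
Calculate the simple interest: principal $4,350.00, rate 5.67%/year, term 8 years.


Formula: I = P * r * t
Substituting: I = $4,350.00 * 0.0567 * 8
Step: I = $4,350.00 * 0.4536
I = $1,973.16

$1,973.16


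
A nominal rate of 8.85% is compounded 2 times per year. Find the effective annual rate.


Formula: EAR = (1 + r/m)^m - 1
Period rate: r/m = 0.0885 / 2 = 0.04425
Compounding: (1 + 0.04425)^2 = 1.090458
EAR = 1.090458 - 1 = 0.090458

0.090458


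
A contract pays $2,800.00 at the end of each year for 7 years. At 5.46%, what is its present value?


Formula: PV = PMT * (1 - (1+r)^(-n)) / r
Discount factor: (1 + 0.0546)^(-7) = 0.689264
Bracket: 1 - 0.689264 = 0.310736
PV = $2,800.00 * 0.310736 / 0.0546 = $15,935.18

$15,935.18


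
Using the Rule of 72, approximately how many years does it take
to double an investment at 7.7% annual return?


Formula: Years ≈ 72 / r
Substituting: Years ≈ 72 / 7.7
Years ≈ 9.4

9.4 years


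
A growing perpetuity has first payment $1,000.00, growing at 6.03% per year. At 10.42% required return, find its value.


Formula: PV = C / (r - g)
Spread: r - g = 0.1042 - 0.0603 = 0.0439
Substituting: PV = $1,000.00 / 0.0439
PV = $22,779.04

$22,779.04


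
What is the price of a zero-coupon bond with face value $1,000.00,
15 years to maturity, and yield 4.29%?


Formula: Price = FV / (1 + r)^n
Substituting: Price = $1,000.00 / (1 + 0.0429)^15
Discount factor: (1.0429)^15 = 1.87776
Price = $1,000.00 / 1.87776 = $532.55

$532.55


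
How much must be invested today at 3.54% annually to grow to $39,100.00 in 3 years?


Formula: PV = FV / (1 + r)^n
Substituting: PV = $39,100.00 / (1 + 0.0354)^3
Discount factor: (1.0354)^3 = 1.110004
PV = $39,100.00 / 1.110004 = $35,225.10

$35,225.10


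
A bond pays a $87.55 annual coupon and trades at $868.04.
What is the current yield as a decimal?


Formula: Current yield = annual coupon / price
Substituting: CY = $87.55 / $868.04
CY = 0.100859

0.100859


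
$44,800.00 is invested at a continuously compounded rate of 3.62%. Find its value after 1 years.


Formula: FV = P * e^(r*t)
Exponent: r*t = 0.0362 * 1 = 0.0362
e^(0.0362) = 1.036863
FV = $44,800.00 * 1.036863 = $46,451.47

$46,451.47


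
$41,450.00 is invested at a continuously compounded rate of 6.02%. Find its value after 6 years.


Formula: FV = P * e^(r*t)
Exponent: r*t = 0.0602 * 6 = 0.3612
e^(0.3612) = 1.43505
FV = $41,450.00 * 1.43505 = $59,482.84

$59,482.84


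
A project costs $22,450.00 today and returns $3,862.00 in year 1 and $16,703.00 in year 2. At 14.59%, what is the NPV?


Formula: NPV = C0 + C1/(1+r) + C2/(1+r)^2
Discount C1: $3,862.00 / (1 + 0.1459) = $3,370.28
Discount C2: $16,703.00 / (1 + 0.1459)^2 = $12,720.41
NPV = -$22,450.00 + $3,370.28 + $12,720.41 = -$6,359.32

-$6,359.32


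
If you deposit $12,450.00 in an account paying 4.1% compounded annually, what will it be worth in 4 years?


Formula: FV = P * (1 + r)^n
Substituting: FV = $12,450.00 * (1 + 0.041)^4
Growth factor: (1.041)^4 = 1.174365
FV = $12,450.00 * 1.174365 = $14,620.84

$14,620.84


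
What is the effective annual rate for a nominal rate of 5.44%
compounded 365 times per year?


Formula: EAR = (1 + r/m)^m - 1
Period rate: r/m = 0.0544 / 365 = 0.000149
Compounding: (1 + 0.000149)^365 = 1.055903
EAR = 1.055903 - 1 = 0.055903

0.055903


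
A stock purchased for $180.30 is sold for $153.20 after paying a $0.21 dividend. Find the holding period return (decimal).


Formula: HPR = (P1 - P0 + D) / P0
Gain: $153.20 - $180.30 + $0.21 = -$26.89
HPR = -$26.89 / $180.30 = -0.1491

-0.1491


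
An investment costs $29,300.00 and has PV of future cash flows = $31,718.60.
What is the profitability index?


Formula: PI = PV(cash flows) / initial investment
Substituting: PI = $31,718.60 / $29,300.00
PI = 1.0825

1.0825


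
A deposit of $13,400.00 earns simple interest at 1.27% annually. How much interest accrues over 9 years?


Formula: I = P * r * t
Substituting: I = $13,400.00 * 0.0127 * 9
Step: I = $13,400.00 * 0.1143
I = $1,531.62

$1,531.62


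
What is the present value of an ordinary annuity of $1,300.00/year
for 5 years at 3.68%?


Formula: PV = PMT * (1 - (1+r)^(-n)) / r
Discount factor: (1 + 0.0368)^(-5) = 0.83469
Bracket: 1 - 0.83469 = 0.16531
PV = $1,300.00 * 0.16531 / 0.0368 = $5,839.77

$5,839.77


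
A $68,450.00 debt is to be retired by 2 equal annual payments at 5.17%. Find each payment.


Formula: PMT = PV * r / (1 - (1+r)^(-n))
Denominator: 1 - (1 + 0.0517)^(-2) = 0.0959
Numerator: $68,450.00 * 0.0517 = 3538.865
PMT = 3538.865 / 0.0959 = $36,901.44

$36,901.44


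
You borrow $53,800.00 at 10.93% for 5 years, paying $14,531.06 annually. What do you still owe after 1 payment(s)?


Formula: Balance = PV*(1+r)^k - PMT*((1+r)^k - 1)/r
Growth: (1 + 0.1093)^1 = 1.1093
Accumulated factor: ((1+r)^k - 1)/r = 1.0
Balance = $53,800.00 * 1.1093 - $14,531.06 * 1.0
Balance = $45,149.28

$45,149.28


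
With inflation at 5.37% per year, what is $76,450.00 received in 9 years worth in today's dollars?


Formula: Real value = nominal / (1 + inflation)^years
Price level: (1 + 0.0537)^9 = 1.601227
Real value = $76,450.00 / 1.601227 = $47,744.65

$47,744.65


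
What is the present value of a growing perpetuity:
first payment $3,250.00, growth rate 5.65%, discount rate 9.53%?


Formula: PV = C / (r - g)
Spread: r - g = 0.0953 - 0.0565 = 0.0388
Substituting: PV = $3,250.00 / 0.0388
PV = $83,762.89

$83,762.89


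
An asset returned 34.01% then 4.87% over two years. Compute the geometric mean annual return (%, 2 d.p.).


Formula: Geometric mean = ((1+r1)*(1+r2))^(1/2) - 1
Product: (1 + 0.3401) * (1 + 0.0487) = 1.3401 * 1.0487 = 1.405363
Square root: 1.405363^0.5 = 1.18548
Geometric mean = 1.18548 - 1 = 0.18548
As percentage: 18.55%

18.55%


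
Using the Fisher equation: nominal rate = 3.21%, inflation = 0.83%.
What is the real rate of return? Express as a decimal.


Formula: (1 + r_real) = (1 + r_nom) / (1 + inflation)
Substituting: (1 + r_real) = 1.0321 / 1.0083
(1 + r_real) = 1.023604
r_real = 1.023604 - 1 = 0.023604

0.023604


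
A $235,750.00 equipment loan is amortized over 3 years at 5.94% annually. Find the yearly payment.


Formula: PMT = PV * r / (1 - (1+r)^(-n))
Denominator: 1 - (1 + 0.0594)^(-3) = 0.158953
Numerator: $235,750.00 * 0.0594 = 14003.55
PMT = 14003.55 / 0.158953 = $88,098.50

$88,098.50


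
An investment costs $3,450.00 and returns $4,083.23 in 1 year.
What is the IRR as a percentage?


Formula: IRR = C1/C0 - 1
Substituting: IRR = $4,083.23 / $3,450.00 - 1
Ratio: 1.183545 - 1 = 0.183545
IRR = 18.3545%

18.3545%


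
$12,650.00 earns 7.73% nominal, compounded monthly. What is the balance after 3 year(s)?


Formula: FV = P * (1 + r/m)^(m*t)
Period rate: r/m = 0.0773 / 12 = 0.006442
Total periods: m*t = 12 * 3 = 36
Growth factor: (1 + 0.006442)^36 = 1.260056
FV = $12,650.00 * 1.260056 = $15,939.71

$15,939.71


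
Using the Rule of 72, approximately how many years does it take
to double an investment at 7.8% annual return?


Formula: Years ≈ 72 / r
Substituting: Years ≈ 72 / 7.8
Years ≈ 9.2

9.2 years


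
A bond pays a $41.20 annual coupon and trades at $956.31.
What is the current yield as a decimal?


Formula: Current yield = annual coupon / price
Substituting: CY = $41.20 / $956.31
CY = 0.043082

0.043082


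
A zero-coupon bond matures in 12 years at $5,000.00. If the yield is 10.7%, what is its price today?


Formula: Price = FV / (1 + r)^n
Substituting: Price = $5,000.00 / (1 + 0.107)^12
Discount factor: (1.107)^12 = 3.386659
Price = $5,000.00 / 3.386659 = $1,476.38

$1,476.38


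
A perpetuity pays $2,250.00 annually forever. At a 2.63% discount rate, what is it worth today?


Formula: PV = C / r
Substituting: PV = $2,250.00 / 0.0263
PV = $85,551.33

$85,551.33


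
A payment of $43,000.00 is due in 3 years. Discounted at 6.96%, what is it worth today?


Formula: PV = FV / (1 + r)^n
Substituting: PV = $43,000.00 / (1 + 0.0696)^3
Discount factor: (1.0696)^3 = 1.22367
PV = $43,000.00 / 1.22367 = $35,140.20

$35,140.20


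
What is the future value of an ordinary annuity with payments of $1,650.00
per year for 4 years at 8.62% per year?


Formula: FV = PMT * ((1+r)^n - 1) / r
Growth factor: (1 + 0.0862)^4 = 1.392
Numerator: 1.392 - 1 = 0.392
FV = $1,650.00 * 0.392 / 0.0862 = $7,503.48

$7,503.48


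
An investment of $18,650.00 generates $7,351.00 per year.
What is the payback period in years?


Formula: Payback = investment / annual cash flow
Substituting: Payback = $18,650.00 / $7,351.00
Payback = 2.5371 years

2.5371 years


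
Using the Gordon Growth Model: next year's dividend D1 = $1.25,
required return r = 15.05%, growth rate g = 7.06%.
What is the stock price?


Formula: P = D1 / (r - g)
Spread: r - g = 0.1505 - 0.0706 = 0.0799
Substituting: P = $1.25 / 0.0799
P = $15.64

$15.64


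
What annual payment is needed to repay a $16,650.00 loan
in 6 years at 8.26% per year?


Formula: PMT = PV * r / (1 - (1+r)^(-n))
Denominator: 1 - (1 + 0.0826)^(-6) = 0.378857
Numerator: $16,650.00 * 0.0826 = 1375.29
PMT = 1375.29 / 0.378857 = $3,630.11

$3,630.11


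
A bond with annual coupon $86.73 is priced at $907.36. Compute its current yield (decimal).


Formula: Current yield = annual coupon / price
Substituting: CY = $86.73 / $907.36
CY = 0.095585

0.095585


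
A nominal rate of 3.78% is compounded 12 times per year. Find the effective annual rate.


Formula: EAR = (1 + r/m)^m - 1
Period rate: r/m = 0.0378 / 12 = 0.00315
Compounding: (1 + 0.00315)^12 = 1.038462
EAR = 1.038462 - 1 = 0.038462

0.038462


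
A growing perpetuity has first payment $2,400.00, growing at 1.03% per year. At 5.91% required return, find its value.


Formula: PV = C / (r - g)
Spread: r - g = 0.0591 - 0.0103 = 0.0488
Substituting: PV = $2,400.00 / 0.0488
PV = $49,180.33

$49,180.33


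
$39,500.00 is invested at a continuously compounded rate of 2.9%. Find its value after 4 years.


Formula: FV = P * e^(r*t)
Exponent: r*t = 0.029 * 4 = 0.116
e^(0.116) = 1.122996
FV = $39,500.00 * 1.122996 = $44,358.34

$44,358.34


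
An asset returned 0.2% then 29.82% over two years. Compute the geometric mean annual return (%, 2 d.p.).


Formula: Geometric mean = ((1+r1)*(1+r2))^(1/2) - 1
Product: (1 + 0.002) * (1 + 0.2982) = 1.002 * 1.2982 = 1.300796
Square root: 1.300796^0.5 = 1.140525
Geometric mean = 1.140525 - 1 = 0.140525
As percentage: 14.05%

14.05%


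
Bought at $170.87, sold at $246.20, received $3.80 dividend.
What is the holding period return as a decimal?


Formula: HPR = (P1 - P0 + D) / P0
Gain: $246.20 - $170.87 + $3.80 = $79.13
HPR = $79.13 / $170.87 = 0.4631

0.4631


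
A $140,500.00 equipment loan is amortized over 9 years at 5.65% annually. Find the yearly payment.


Formula: PMT = PV * r / (1 - (1+r)^(-n))
Denominator: 1 - (1 + 0.0565)^(-9) = 0.390218
Numerator: $140,500.00 * 0.0565 = 7938.25
PMT = 7938.25 / 0.390218 = $20,343.11

$20,343.11


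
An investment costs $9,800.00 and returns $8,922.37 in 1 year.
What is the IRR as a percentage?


Formula: IRR = C1/C0 - 1
Substituting: IRR = $8,922.37 / $9,800.00 - 1
Ratio: 0.910446 - 1 = -0.089554
IRR = -8.9554%

-8.9554%


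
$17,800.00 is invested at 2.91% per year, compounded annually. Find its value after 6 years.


Formula: FV = P * (1 + r)^n
Substituting: FV = $17,800.00 * (1 + 0.0291)^6
Growth factor: (1.0291)^6 = 1.187806
FV = $17,800.00 * 1.187806 = $21,142.94

$21,142.94


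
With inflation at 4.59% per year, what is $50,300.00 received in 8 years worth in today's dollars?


Formula: Real value = nominal / (1 + inflation)^years
Price level: (1 + 0.0459)^8 = 1.431928
Real value = $50,300.00 / 1.431928 = $35,127.45

$35,127.45


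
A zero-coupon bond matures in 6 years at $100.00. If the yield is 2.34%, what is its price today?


Formula: Price = FV / (1 + r)^n
Substituting: Price = $100.00 / (1 + 0.0234)^6
Discount factor: (1.0234)^6 = 1.148874
Price = $100.00 / 1.148874 = $87.04

$87.04


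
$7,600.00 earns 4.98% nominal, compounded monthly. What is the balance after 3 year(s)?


Formula: FV = P * (1 + r/m)^(m*t)
Period rate: r/m = 0.0498 / 12 = 0.00415
Total periods: m*t = 12 * 3 = 36
Growth factor: (1 + 0.00415)^36 = 1.160778
FV = $7,600.00 * 1.160778 = $8,821.92

$8,821.92


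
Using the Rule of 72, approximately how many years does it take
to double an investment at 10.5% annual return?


Formula: Years ≈ 72 / r
Substituting: Years ≈ 72 / 10.5
Years ≈ 6.9

6.9 years


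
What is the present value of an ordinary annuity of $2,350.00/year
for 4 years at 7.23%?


Formula: PV = PMT * (1 - (1+r)^(-n)) / r
Discount factor: (1 + 0.0723)^(-4) = 0.756371
Bracket: 1 - 0.756371 = 0.243629
PV = $2,350.00 * 0.243629 / 0.0723 = $7,918.79

$7,918.79


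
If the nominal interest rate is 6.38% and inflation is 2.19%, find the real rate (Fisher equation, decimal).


Formula: (1 + r_real) = (1 + r_nom) / (1 + inflation)
Substituting: (1 + r_real) = 1.0638 / 1.0219
(1 + r_real) = 1.041002
r_real = 1.041002 - 1 = 0.041002

0.041002


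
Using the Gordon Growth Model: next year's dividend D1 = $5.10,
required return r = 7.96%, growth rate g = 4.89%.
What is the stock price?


Formula: P = D1 / (r - g)
Spread: r - g = 0.0796 - 0.0489 = 0.0307
Substituting: P = $5.10 / 0.0307
P = $166.12

$166.12


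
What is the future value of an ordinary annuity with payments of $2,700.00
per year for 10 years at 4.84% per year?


Formula: FV = PMT * ((1+r)^n - 1) / r
Growth factor: (1 + 0.0484)^10 = 1.604243
Numerator: 1.604243 - 1 = 0.604243
FV = $2,700.00 * 0.604243 / 0.0484 = $33,707.76

$33,707.76


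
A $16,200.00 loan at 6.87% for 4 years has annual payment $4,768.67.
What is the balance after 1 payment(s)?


Formula: Balance = PV*(1+r)^k - PMT*((1+r)^k - 1)/r
Growth: (1 + 0.0687)^1 = 1.0687
Accumulated factor: ((1+r)^k - 1)/r = 1.0
Balance = $16,200.00 * 1.0687 - $4,768.67 * 1.0
Balance = $12,544.27

$12,544.27


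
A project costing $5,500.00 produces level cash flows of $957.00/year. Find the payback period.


Formula: Payback = investment / annual cash flow
Substituting: Payback = $5,500.00 / $957.00
Payback = 5.7471 years

5.7471 years


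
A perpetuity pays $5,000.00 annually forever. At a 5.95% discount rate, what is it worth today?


Formula: PV = C / r
Substituting: PV = $5,000.00 / 0.0595
PV = $84,033.61

$84,033.61


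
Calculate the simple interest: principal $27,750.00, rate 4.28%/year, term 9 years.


Formula: I = P * r * t
Substituting: I = $27,750.00 * 0.0428 * 9
Step: I = $27,750.00 * 0.3852
I = $10,689.30

$10,689.30


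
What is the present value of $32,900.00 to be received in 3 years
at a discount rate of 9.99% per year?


Formula: PV = FV / (1 + r)^n
Substituting: PV = $32,900.00 / (1 + 0.0999)^3
Discount factor: (1.0999)^3 = 1.330637
PV = $32,900.00 / 1.330637 = $24,725.00

$24,725.00


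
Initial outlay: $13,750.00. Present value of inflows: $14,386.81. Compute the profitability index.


Formula: PI = PV(cash flows) / initial investment
Substituting: PI = $14,386.81 / $13,750.00
PI = 1.0463

1.0463


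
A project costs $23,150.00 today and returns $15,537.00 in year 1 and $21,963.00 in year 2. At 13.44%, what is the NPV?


Formula: NPV = C0 + C1/(1+r) + C2/(1+r)^2
Discount C1: $15,537.00 / (1 + 0.1344) = $13,696.23
Discount C2: $21,963.00 / (1 + 0.1344)^2 = $17,067.08
NPV = -$23,150.00 + $13,696.23 + $17,067.08 = $7,613.31

$7,613.31


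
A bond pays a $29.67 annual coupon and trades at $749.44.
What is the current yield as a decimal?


Formula: Current yield = annual coupon / price
Substituting: CY = $29.67 / $749.44
CY = 0.03959

0.03959


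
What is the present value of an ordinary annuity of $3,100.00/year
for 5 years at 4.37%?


Formula: PV = PMT * (1 - (1+r)^(-n)) / r
Discount factor: (1 + 0.0437)^(-5) = 0.807461
Bracket: 1 - 0.807461 = 0.192539
PV = $3,100.00 * 0.192539 / 0.0437 = $13,658.37

$13,658.37


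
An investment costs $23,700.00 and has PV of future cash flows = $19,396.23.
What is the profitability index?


Formula: PI = PV(cash flows) / initial investment
Substituting: PI = $19,396.23 / $23,700.00
PI = 0.8184

0.8184


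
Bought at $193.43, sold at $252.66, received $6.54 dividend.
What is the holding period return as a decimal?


Formula: HPR = (P1 - P0 + D) / P0
Gain: $252.66 - $193.43 + $6.54 = $65.77
HPR = $65.77 / $193.43 = 0.34

0.34


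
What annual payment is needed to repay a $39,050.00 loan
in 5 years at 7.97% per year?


Formula: PMT = PV * r / (1 - (1+r)^(-n))
Denominator: 1 - (1 + 0.0797)^(-5) = 0.318471
Numerator: $39,050.00 * 0.0797 = 3112.285
PMT = 3112.285 / 0.318471 = $9,772.59

$9,772.59


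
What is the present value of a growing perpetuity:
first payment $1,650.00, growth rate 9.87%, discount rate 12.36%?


Formula: PV = C / (r - g)
Spread: r - g = 0.1236 - 0.0987 = 0.0249
Substituting: PV = $1,650.00 / 0.0249
PV = $66,265.06

$66,265.06


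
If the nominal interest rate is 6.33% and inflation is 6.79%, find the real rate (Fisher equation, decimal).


Formula: (1 + r_real) = (1 + r_nom) / (1 + inflation)
Substituting: (1 + r_real) = 1.0633 / 1.0679
(1 + r_real) = 0.995692
r_real = 0.995692 - 1 = -0.004308

-0.004308


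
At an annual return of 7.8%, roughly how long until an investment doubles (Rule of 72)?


Formula: Years ≈ 72 / r
Substituting: Years ≈ 72 / 7.8
Years ≈ 9.2

9.2 years


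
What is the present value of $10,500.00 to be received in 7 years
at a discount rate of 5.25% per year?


Formula: PV = FV / (1 + r)^n
Substituting: PV = $10,500.00 / (1 + 0.0525)^7
Discount factor: (1.0525)^7 = 1.43072
PV = $10,500.00 / 1.43072 = $7,338.96

$7,338.96


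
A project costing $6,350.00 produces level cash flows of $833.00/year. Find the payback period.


Formula: Payback = investment / annual cash flow
Substituting: Payback = $6,350.00 / $833.00
Payback = 7.623 years

7.623 years


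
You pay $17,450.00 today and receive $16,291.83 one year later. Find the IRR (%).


Formula: IRR = C1/C0 - 1
Substituting: IRR = $16,291.83 / $17,450.00 - 1
Ratio: 0.933629 - 1 = -0.066371
IRR = -6.6371%

-6.6371%


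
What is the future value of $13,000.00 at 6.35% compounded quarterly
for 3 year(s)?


Formula: FV = P * (1 + r/m)^(m*t)
Period rate: r/m = 0.0635 / 4 = 0.015875
Total periods: m*t = 4 * 3 = 12
Growth factor: (1 + 0.015875)^12 = 1.208045
FV = $13,000.00 * 1.208045 = $15,704.59

$15,704.59


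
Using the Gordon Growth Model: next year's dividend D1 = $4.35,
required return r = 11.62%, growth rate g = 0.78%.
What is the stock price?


Formula: P = D1 / (r - g)
Spread: r - g = 0.1162 - 0.0078 = 0.1084
Substituting: P = $4.35 / 0.1084
P = $40.13

$40.13


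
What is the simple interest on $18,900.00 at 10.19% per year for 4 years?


Formula: I = P * r * t
Substituting: I = $18,900.00 * 0.1019 * 4
Step: I = $18,900.00 * 0.4076
I = $7,703.64

$7,703.64


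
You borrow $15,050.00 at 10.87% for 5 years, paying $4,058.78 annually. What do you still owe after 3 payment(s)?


Formula: Balance = PV*(1+r)^k - PMT*((1+r)^k - 1)/r
Growth: (1 + 0.1087)^3 = 1.362831
Accumulated factor: ((1+r)^k - 1)/r = 3.337916
Balance = $15,050.00 * 1.362831 - $4,058.78 * 3.337916
Balance = $6,962.75

$6,962.75
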